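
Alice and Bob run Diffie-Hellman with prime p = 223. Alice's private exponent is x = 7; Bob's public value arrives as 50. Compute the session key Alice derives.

Shared key K = 50^7 mod 223.
50^1 ≡ 50 (mod 223)
50^2 = (50^1)^2 ≡ 50^2 = 2500 ≡ 47 (mod 223)
50^4 = (50^2)^2 ≡ 47^2 = 2209 ≡ 202 (mod 223)
50^7 = 50^4 · 50^2 · 50^1 ≡ 202 · 47 · 50 ≡ 156 (mod 223).

156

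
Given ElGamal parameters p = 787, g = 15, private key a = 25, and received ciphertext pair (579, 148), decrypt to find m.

Shared mask s = c₁^a mod p = 579^25 mod 787.
579^1 ≡ 579 (mod 787)
579^2 = (579^1)^2 ≡ 579^2 = 335241 ≡ 766 (mod 787)
579^4 = (579^2)^2 ≡ 766^2 = 586756 ≡ 441 (mod 787)
579^8 = (579^4)^2 ≡ 441^2 = 194481 ≡ 92 (mod 787)
579^16 = (579^8)^2 ≡ 92^2 = 8464 ≡ 594 (mod 787)
579^25 = 579^16 · 579^8 · 579^1 ≡ 594 · 92 · 579 ≡ 644 (mod 787).
So s = 644; s⁻¹ ≡ 11 (mod 787).
m = c₂ · s⁻¹ mod 787 = 148 · 11 mod 787 = 54.

54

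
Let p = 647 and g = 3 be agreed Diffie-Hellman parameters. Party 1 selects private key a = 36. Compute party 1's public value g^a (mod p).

Public value = 3^36 (mod 647).
3^1 ≡ 3 (mod 647)
3^2 = (3^1)^2 ≡ 3^2 = 9 ≡ 9 (mod 647)
3^4 = (3^2)^2 ≡ 9^2 = 81 ≡ 81 (mod 647)
3^8 = (3^4)^2 ≡ 81^2 = 6561 ≡ 91 (mod 647)
3^16 = (3^8)^2 ≡ 91^2 = 8281 ≡ 517 (mod 647)
3^32 = (3^16)^2 ≡ 517^2 = 267289 ≡ 78 (mod 647)
3^36 = 3^32 · 3^4 ≡ 78 · 81 ≡ 495 (mod 647).

495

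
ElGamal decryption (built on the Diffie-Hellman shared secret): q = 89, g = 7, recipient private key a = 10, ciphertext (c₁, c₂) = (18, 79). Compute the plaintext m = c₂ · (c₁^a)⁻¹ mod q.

Shared mask s = c₁^a mod q = 18^10 mod 89.
18^1 ≡ 18 (mod 89)
18^2 = (18^1)^2 ≡ 18^2 = 324 ≡ 57 (mod 89)
18^4 = (18^2)^2 ≡ 57^2 = 3249 ≡ 45 (mod 89)
18^8 = (18^4)^2 ≡ 45^2 = 2025 ≡ 67 (mod 89)
18^10 = 18^8 · 18^2 ≡ 67 · 57 ≡ 81 (mod 89).
So s = 81; s⁻¹ ≡ 11 (mod 89).
m = c₂ · s⁻¹ mod 89 = 79 · 11 mod 89 = 68.

68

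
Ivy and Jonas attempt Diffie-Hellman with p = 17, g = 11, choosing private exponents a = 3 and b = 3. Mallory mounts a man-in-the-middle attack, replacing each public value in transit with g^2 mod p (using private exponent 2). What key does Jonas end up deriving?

8

Jonas receives Mallory's public value M = 11^2 mod 17 instead of the honest one.
11^1 ≡ 11 (mod 17)
11^2 = (11^1)^2 ≡ 11^2 = 121 ≡ 2 (mod 17)
So M = 2. Jonas computes K = M^3 mod 17.
2^1 ≡ 2 (mod 17)
2^2 = (2^1)^2 ≡ 2^2 = 4 ≡ 4 (mod 17)
2^3 = 2^2 · 2^1 ≡ 4 · 2 ≡ 8 (mod 17).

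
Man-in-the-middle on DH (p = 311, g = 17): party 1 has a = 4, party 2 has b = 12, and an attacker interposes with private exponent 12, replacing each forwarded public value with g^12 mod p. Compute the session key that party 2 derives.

278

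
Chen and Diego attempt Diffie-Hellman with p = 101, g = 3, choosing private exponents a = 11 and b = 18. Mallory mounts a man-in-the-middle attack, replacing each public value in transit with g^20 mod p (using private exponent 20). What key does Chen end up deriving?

84

Chen receives Mallory's public value M = 3^20 mod 101 instead of the honest one.
3^1 ≡ 3 (mod 101)
3^2 = (3^1)^2 ≡ 3^2 = 9 ≡ 9 (mod 101)
3^4 = (3^2)^2 ≡ 9^2 = 81 ≡ 81 (mod 101)
3^8 = (3^4)^2 ≡ 81^2 = 6561 ≡ 97 (mod 101)
3^16 = (3^8)^2 ≡ 97^2 = 9409 ≡ 16 (mod 101)
3^20 = 3^16 · 3^4 ≡ 16 · 81 ≡ 84 (mod 101).
So M = 84. Chen computes K = M^11 mod 101.
84^1 ≡ 84 (mod 101)
84^2 = (84^1)^2 ≡ 84^2 = 7056 ≡ 87 (mod 101)
84^4 = (84^2)^2 ≡ 87^2 = 7569 ≡ 95 (mod 101)
84^8 = (84^4)^2 ≡ 95^2 = 9025 ≡ 36 (mod 101)
84^11 = 84^8 · 84^2 · 84^1 ≡ 36 · 87 · 84 ≡ 84 (mod 101).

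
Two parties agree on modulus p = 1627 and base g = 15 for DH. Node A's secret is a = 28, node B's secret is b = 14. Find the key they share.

1521

Node B sends B = g^b mod p = 15^14 mod 1627.
15^1 ≡ 15 (mod 1627)
15^2 = (15^1)^2 ≡ 15^2 = 225 ≡ 225 (mod 1627)
15^4 = (15^2)^2 ≡ 225^2 = 50625 ≡ 188 (mod 1627)
15^8 = (15^4)^2 ≡ 188^2 = 35344 ≡ 1177 (mod 1627)
15^14 = 15^8 · 15^4 · 15^2 ≡ 1177 · 188 · 225 ≡ 900 (mod 1627).
So B = 900. Node A then computes K = B^a mod p = 900^28 mod 1627.
900^1 ≡ 900 (mod 1627)
900^2 = (900^1)^2 ≡ 900^2 = 810000 ≡ 1381 (mod 1627)
900^4 = (900^2)^2 ≡ 1381^2 = 1907161 ≡ 317 (mod 1627)
900^8 = (900^4)^2 ≡ 317^2 = 100489 ≡ 1242 (mod 1627)
900^16 = (900^8)^2 ≡ 1242^2 = 1542564 ≡ 168 (mod 1627)
900^28 = 900^16 · 900^8 · 900^4 ≡ 168 · 1242 · 317 ≡ 1521 (mod 1627).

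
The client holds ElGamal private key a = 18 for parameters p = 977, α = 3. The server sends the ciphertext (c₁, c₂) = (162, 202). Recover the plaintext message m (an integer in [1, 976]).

730

Shared mask s = c₁^a mod p = 162^18 mod 977.
162^1 ≡ 162 (mod 977)
162^2 = (162^1)^2 ≡ 162^2 = 26244 ≡ 842 (mod 977)
162^4 = (162^2)^2 ≡ 842^2 = 708964 ≡ 639 (mod 977)
162^8 = (162^4)^2 ≡ 639^2 = 408321 ≡ 912 (mod 977)
162^16 = (162^8)^2 ≡ 912^2 = 831744 ≡ 317 (mod 977)
162^18 = 162^16 · 162^2 ≡ 317 · 842 ≡ 193 (mod 977).
So s = 193; s⁻¹ ≡ 81 (mod 977).
m = c₂ · s⁻¹ mod 977 = 202 · 81 mod 977 = 730.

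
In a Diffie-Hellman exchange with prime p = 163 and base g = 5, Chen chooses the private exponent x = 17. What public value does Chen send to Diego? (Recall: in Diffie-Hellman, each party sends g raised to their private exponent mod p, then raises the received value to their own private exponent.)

142

Public value = 5^{17} \pmod{163}.
5^1 ≡ 5 (mod 163)
5^2 = (5^1)^2 ≡ 5^2 = 25 ≡ 25 (mod 163)
5^4 = (5^2)^2 ≡ 25^2 = 625 ≡ 136 (mod 163)
5^8 = (5^4)^2 ≡ 136^2 = 18496 ≡ 77 (mod 163)
5^16 = (5^8)^2 ≡ 77^2 = 5929 ≡ 61 (mod 163)
5^17 = 5^16 · 5^1 ≡ 61 · 5 ≡ 142 (mod 163).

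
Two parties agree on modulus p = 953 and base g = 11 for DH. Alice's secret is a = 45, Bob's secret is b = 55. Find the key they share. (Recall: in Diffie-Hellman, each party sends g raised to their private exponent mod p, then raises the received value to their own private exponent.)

76

Bob sends B = g^b mod p = 11^55 mod 953.
11^1 ≡ 11 (mod 953)
11^2 = (11^1)^2 ≡ 11^2 = 121 ≡ 121 (mod 953)
11^4 = (11^2)^2 ≡ 121^2 = 14641 ≡ 346 (mod 953)
11^8 = (11^4)^2 ≡ 346^2 = 119716 ≡ 591 (mod 953)
11^16 = (11^8)^2 ≡ 591^2 = 349281 ≡ 483 (mod 953)
11^32 = (11^16)^2 ≡ 483^2 = 233289 ≡ 757 (mod 953)
11^55 = 11^32 · 11^16 · 11^4 · 11^2 · 11^1 ≡ 757 · 483 · 346 · 121 · 11 ≡ 514 (mod 953).
So B = 514. Alice then computes K = B^a mod p = 514^45 mod 953.
514^1 ≡ 514 (mod 953)
514^2 = (514^1)^2 ≡ 514^2 = 264196 ≡ 215 (mod 953)
514^4 = (514^2)^2 ≡ 215^2 = 46225 ≡ 481 (mod 953)
514^8 = (514^4)^2 ≡ 481^2 = 231361 ≡ 735 (mod 953)
514^16 = (514^8)^2 ≡ 735^2 = 540225 ≡ 827 (mod 953)
514^32 = (514^16)^2 ≡ 827^2 = 683929 ≡ 628 (mod 953)
514^45 = 514^32 · 514^8 · 514^4 · 514^1 ≡ 628 · 735 · 481 · 514 ≡ 76 (mod 953).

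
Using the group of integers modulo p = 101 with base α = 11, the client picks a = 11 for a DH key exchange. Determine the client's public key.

Public value = 11^11 mod 101.
11^1 ≡ 11 (mod 101)
11^2 = (11^1)^2 ≡ 11^2 = 121 ≡ 20 (mod 101)
11^4 = (11^2)^2 ≡ 20^2 = 400 ≡ 97 (mod 101)
11^8 = (11^4)^2 ≡ 97^2 = 9409 ≡ 16 (mod 101)
11^11 = 11^8 · 11^2 · 11^1 ≡ 16 · 20 · 11 ≡ 86 (mod 101).

86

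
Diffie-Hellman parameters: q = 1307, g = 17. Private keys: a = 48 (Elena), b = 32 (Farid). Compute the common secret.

1076

Farid sends B = g^b mod q = 17^32 mod 1307.
17^1 ≡ 17 (mod 1307)
17^2 = (17^1)^2 ≡ 17^2 = 289 ≡ 289 (mod 1307)
17^4 = (17^2)^2 ≡ 289^2 = 83521 ≡ 1180 (mod 1307)
17^8 = (17^4)^2 ≡ 1180^2 = 1392400 ≡ 445 (mod 1307)
17^16 = (17^8)^2 ≡ 445^2 = 198025 ≡ 668 (mod 1307)
17^32 = (17^16)^2 ≡ 668^2 = 446224 ≡ 537 (mod 1307)
So B = 537. Elena then computes K = B^a mod q = 537^48 mod 1307.
537^1 ≡ 537 (mod 1307)
537^2 = (537^1)^2 ≡ 537^2 = 288369 ≡ 829 (mod 1307)
537^4 = (537^2)^2 ≡ 829^2 = 687241 ≡ 1066 (mod 1307)
537^8 = (537^4)^2 ≡ 1066^2 = 1136356 ≡ 573 (mod 1307)
537^16 = (537^8)^2 ≡ 573^2 = 328329 ≡ 272 (mod 1307)
537^32 = (537^16)^2 ≡ 272^2 = 73984 ≡ 792 (mod 1307)
537^48 = 537^32 · 537^16 ≡ 792 · 272 ≡ 1076 (mod 1307).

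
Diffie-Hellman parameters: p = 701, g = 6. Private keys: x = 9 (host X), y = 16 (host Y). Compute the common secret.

Host Y sends B = g^y mod p = 6^16 mod 701.
6^1 ≡ 6 (mod 701)
6^2 = (6^1)^2 ≡ 6^2 = 36 ≡ 36 (mod 701)
6^4 = (6^2)^2 ≡ 36^2 = 1296 ≡ 595 (mod 701)
6^8 = (6^4)^2 ≡ 595^2 = 354025 ≡ 20 (mod 701)
6^16 = (6^8)^2 ≡ 20^2 = 400 ≡ 400 (mod 701)
So B = 400. Host X then computes K = B^x mod p = 400^9 mod 701.
400^1 ≡ 400 (mod 701)
400^2 = (400^1)^2 ≡ 400^2 = 160000 ≡ 172 (mod 701)
400^4 = (400^2)^2 ≡ 172^2 = 29584 ≡ 142 (mod 701)
400^8 = (400^4)^2 ≡ 142^2 = 20164 ≡ 536 (mod 701)
400^9 = 400^8 · 400^1 ≡ 536 · 400 ≡ 595 (mod 701).

595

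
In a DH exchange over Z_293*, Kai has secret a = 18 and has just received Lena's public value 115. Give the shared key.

Shared key K = 115^18 mod 293.
115^1 ≡ 115 (mod 293)
115^2 = (115^1)^2 ≡ 115^2 = 13225 ≡ 40 (mod 293)
115^4 = (115^2)^2 ≡ 40^2 = 1600 ≡ 135 (mod 293)
115^8 = (115^4)^2 ≡ 135^2 = 18225 ≡ 59 (mod 293)
115^16 = (115^8)^2 ≡ 59^2 = 3481 ≡ 258 (mod 293)
115^18 = 115^16 · 115^2 ≡ 258 · 40 ≡ 65 (mod 293).

65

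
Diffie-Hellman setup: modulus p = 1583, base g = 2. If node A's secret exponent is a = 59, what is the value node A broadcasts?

1326

Public value = 2^59 mod 1583.
2^1 ≡ 2 (mod 1583)
2^2 = (2^1)^2 ≡ 2^2 = 4 ≡ 4 (mod 1583)
2^4 = (2^2)^2 ≡ 4^2 = 16 ≡ 16 (mod 1583)
2^8 = (2^4)^2 ≡ 16^2 = 256 ≡ 256 (mod 1583)
2^16 = (2^8)^2 ≡ 256^2 = 65536 ≡ 633 (mod 1583)
2^32 = (2^16)^2 ≡ 633^2 = 400689 ≡ 190 (mod 1583)
2^59 = 2^32 · 2^16 · 2^8 · 2^2 · 2^1 ≡ 190 · 633 · 256 · 4 · 2 ≡ 1326 (mod 1583).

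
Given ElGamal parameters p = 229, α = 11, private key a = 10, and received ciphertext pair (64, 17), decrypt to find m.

27

Shared mask s = c₁^a mod p = 64^10 mod 229.
64^1 ≡ 64 (mod 229)
64^2 = (64^1)^2 ≡ 64^2 = 4096 ≡ 203 (mod 229)
64^4 = (64^2)^2 ≡ 203^2 = 41209 ≡ 218 (mod 229)
64^8 = (64^4)^2 ≡ 218^2 = 47524 ≡ 121 (mod 229)
64^10 = 64^8 · 64^2 ≡ 121 · 203 ≡ 60 (mod 229).
So s = 60; s⁻¹ ≡ 42 (mod 229).
m = c₂ · s⁻¹ mod 229 = 17 · 42 mod 229 = 27.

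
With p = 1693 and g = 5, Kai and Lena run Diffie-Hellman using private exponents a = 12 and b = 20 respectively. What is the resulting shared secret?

Lena sends B = g^b mod p = 5^20 mod 1693.
5^1 ≡ 5 (mod 1693)
5^2 = (5^1)^2 ≡ 5^2 = 25 ≡ 25 (mod 1693)
5^4 = (5^2)^2 ≡ 25^2 = 625 ≡ 625 (mod 1693)
5^8 = (5^4)^2 ≡ 625^2 = 390625 ≡ 1235 (mod 1693)
5^16 = (5^8)^2 ≡ 1235^2 = 1525225 ≡ 1525 (mod 1693)
5^20 = 5^16 · 5^4 ≡ 1525 · 625 ≡ 1659 (mod 1693).
So B = 1659. Kai then computes K = B^a mod p = 1659^12 mod 1693.
1659^1 ≡ 1659 (mod 1693)
1659^2 = (1659^1)^2 ≡ 1659^2 = 2752281 ≡ 1156 (mod 1693)
1659^4 = (1659^2)^2 ≡ 1156^2 = 1336336 ≡ 559 (mod 1693)
1659^8 = (1659^4)^2 ≡ 559^2 = 312481 ≡ 969 (mod 1693)
1659^12 = 1659^8 · 1659^4 ≡ 969 · 559 ≡ 1604 (mod 1693).

1604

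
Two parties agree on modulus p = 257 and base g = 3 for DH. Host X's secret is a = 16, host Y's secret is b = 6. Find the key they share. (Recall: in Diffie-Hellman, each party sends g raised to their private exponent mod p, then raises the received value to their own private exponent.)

4

Host X sends A = g^a mod p = 3^16 mod 257.
3^1 ≡ 3 (mod 257)
3^2 = (3^1)^2 ≡ 3^2 = 9 ≡ 9 (mod 257)
3^4 = (3^2)^2 ≡ 9^2 = 81 ≡ 81 (mod 257)
3^8 = (3^4)^2 ≡ 81^2 = 6561 ≡ 136 (mod 257)
3^16 = (3^8)^2 ≡ 136^2 = 18496 ≡ 249 (mod 257)
So A = 249. Host Y then computes K = A^b mod p = 249^6 mod 257.
249^1 ≡ 249 (mod 257)
249^2 = (249^1)^2 ≡ 249^2 = 62001 ≡ 64 (mod 257)
249^4 = (249^2)^2 ≡ 64^2 = 4096 ≡ 241 (mod 257)
249^6 = 249^4 · 249^2 ≡ 241 · 64 ≡ 4 (mod 257).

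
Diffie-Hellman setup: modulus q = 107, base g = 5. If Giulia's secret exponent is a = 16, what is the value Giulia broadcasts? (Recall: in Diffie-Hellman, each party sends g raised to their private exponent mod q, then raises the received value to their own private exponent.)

Public value = 5^16 (mod 107).
5^1 ≡ 5 (mod 107)
5^2 = (5^1)^2 ≡ 5^2 = 25 ≡ 25 (mod 107)
5^4 = (5^2)^2 ≡ 25^2 = 625 ≡ 90 (mod 107)
5^8 = (5^4)^2 ≡ 90^2 = 8100 ≡ 75 (mod 107)
5^16 = (5^8)^2 ≡ 75^2 = 5625 ≡ 61 (mod 107)

61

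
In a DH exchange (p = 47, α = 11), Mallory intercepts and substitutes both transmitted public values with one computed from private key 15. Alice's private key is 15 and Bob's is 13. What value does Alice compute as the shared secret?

Alice receives Mallory's public value M = 11^15 mod 47 instead of the honest one.
11^1 ≡ 11 (mod 47)
11^2 = (11^1)^2 ≡ 11^2 = 121 ≡ 27 (mod 47)
11^4 = (11^2)^2 ≡ 27^2 = 729 ≡ 24 (mod 47)
11^8 = (11^4)^2 ≡ 24^2 = 576 ≡ 12 (mod 47)
11^15 = 11^8 · 11^4 · 11^2 · 11^1 ≡ 12 · 24 · 27 · 11 ≡ 43 (mod 47).
So M = 43. Alice computes K = M^15 mod 47.
43^1 ≡ 43 (mod 47)
43^2 = (43^1)^2 ≡ 43^2 = 1849 ≡ 16 (mod 47)
43^4 = (43^2)^2 ≡ 16^2 = 256 ≡ 21 (mod 47)
43^8 = (43^4)^2 ≡ 21^2 = 441 ≡ 18 (mod 47)
43^15 = 43^8 · 43^4 · 43^2 · 43^1 ≡ 18 · 21 · 16 · 43 ≡ 13 (mod 47).

13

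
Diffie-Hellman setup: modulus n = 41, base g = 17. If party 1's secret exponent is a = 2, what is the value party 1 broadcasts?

2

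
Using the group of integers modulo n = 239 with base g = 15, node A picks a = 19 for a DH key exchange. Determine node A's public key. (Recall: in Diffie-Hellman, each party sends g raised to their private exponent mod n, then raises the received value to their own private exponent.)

142

Public value = 15^19 (mod 239).
15^1 ≡ 15 (mod 239)
15^2 = (15^1)^2 ≡ 15^2 = 225 ≡ 225 (mod 239)
15^4 = (15^2)^2 ≡ 225^2 = 50625 ≡ 196 (mod 239)
15^8 = (15^4)^2 ≡ 196^2 = 38416 ≡ 176 (mod 239)
15^16 = (15^8)^2 ≡ 176^2 = 30976 ≡ 145 (mod 239)
15^19 = 15^16 · 15^2 · 15^1 ≡ 145 · 225 · 15 ≡ 142 (mod 239).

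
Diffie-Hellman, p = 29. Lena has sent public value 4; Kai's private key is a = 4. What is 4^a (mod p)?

Shared key K = 4^4 mod 29.
4^1 ≡ 4 (mod 29)
4^2 = (4^1)^2 ≡ 4^2 = 16 ≡ 16 (mod 29)
4^4 = (4^2)^2 ≡ 16^2 = 256 ≡ 24 (mod 29)

24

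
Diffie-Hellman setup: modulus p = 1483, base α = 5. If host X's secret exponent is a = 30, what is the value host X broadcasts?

427

Public value = 5^30 (mod 1483).
5^1 ≡ 5 (mod 1483)
5^2 = (5^1)^2 ≡ 5^2 = 25 ≡ 25 (mod 1483)
5^4 = (5^2)^2 ≡ 25^2 = 625 ≡ 625 (mod 1483)
5^8 = (5^4)^2 ≡ 625^2 = 390625 ≡ 596 (mod 1483)
5^16 = (5^8)^2 ≡ 596^2 = 355216 ≡ 779 (mod 1483)
5^30 = 5^16 · 5^8 · 5^4 · 5^2 ≡ 779 · 596 · 625 · 25 ≡ 427 (mod 1483).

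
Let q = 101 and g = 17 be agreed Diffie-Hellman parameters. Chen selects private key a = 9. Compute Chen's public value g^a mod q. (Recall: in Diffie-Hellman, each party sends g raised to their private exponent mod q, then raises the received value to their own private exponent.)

Public value = 17^9 mod 101.
17^1 ≡ 17 (mod 101)
17^2 = (17^1)^2 ≡ 17^2 = 289 ≡ 87 (mod 101)
17^4 = (17^2)^2 ≡ 87^2 = 7569 ≡ 95 (mod 101)
17^8 = (17^4)^2 ≡ 95^2 = 9025 ≡ 36 (mod 101)
17^9 = 17^8 · 17^1 ≡ 36 · 17 ≡ 6 (mod 101).

6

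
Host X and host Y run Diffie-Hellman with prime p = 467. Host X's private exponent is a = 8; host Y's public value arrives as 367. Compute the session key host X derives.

Shared key K = 367^8 mod 467.
367^1 ≡ 367 (mod 467)
367^2 = (367^1)^2 ≡ 367^2 = 134689 ≡ 193 (mod 467)
367^4 = (367^2)^2 ≡ 193^2 = 37249 ≡ 356 (mod 467)
367^8 = (367^4)^2 ≡ 356^2 = 126736 ≡ 179 (mod 467)

179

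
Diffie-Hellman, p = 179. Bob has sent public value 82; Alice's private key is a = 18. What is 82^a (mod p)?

Shared key K = 82^18 mod 179.
82^1 ≡ 82 (mod 179)
82^2 = (82^1)^2 ≡ 82^2 = 6724 ≡ 101 (mod 179)
82^4 = (82^2)^2 ≡ 101^2 = 10201 ≡ 177 (mod 179)
82^8 = (82^4)^2 ≡ 177^2 = 31329 ≡ 4 (mod 179)
82^16 = (82^8)^2 ≡ 4^2 = 16 ≡ 16 (mod 179)
82^18 = 82^16 · 82^2 ≡ 16 · 101 ≡ 5 (mod 179).

5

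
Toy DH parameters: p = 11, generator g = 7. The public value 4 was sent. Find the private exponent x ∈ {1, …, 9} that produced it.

Try successive powers of 7 modulo 11:
7^1 ≡ 7
7^2 ≡ 5
7^3 ≡ 2
7^4 ≡ 3
7^5 ≡ 10
7^6 ≡ 4
Found: x = 6.

6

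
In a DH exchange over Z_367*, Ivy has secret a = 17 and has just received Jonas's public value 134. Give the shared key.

74

Shared key K = 134^17 mod 367.
134^1 ≡ 134 (mod 367)
134^2 = (134^1)^2 ≡ 134^2 = 17956 ≡ 340 (mod 367)
134^4 = (134^2)^2 ≡ 340^2 = 115600 ≡ 362 (mod 367)
134^8 = (134^4)^2 ≡ 362^2 = 131044 ≡ 25 (mod 367)
134^16 = (134^8)^2 ≡ 25^2 = 625 ≡ 258 (mod 367)
134^17 = 134^16 · 134^1 ≡ 258 · 134 ≡ 74 (mod 367).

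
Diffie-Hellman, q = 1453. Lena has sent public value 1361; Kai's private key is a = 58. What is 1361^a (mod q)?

Shared key K = 1361^58 mod 1453.
1361^1 ≡ 1361 (mod 1453)
1361^2 = (1361^1)^2 ≡ 1361^2 = 1852321 ≡ 1199 (mod 1453)
1361^4 = (1361^2)^2 ≡ 1199^2 = 1437601 ≡ 584 (mod 1453)
1361^8 = (1361^4)^2 ≡ 584^2 = 341056 ≡ 1054 (mod 1453)
1361^16 = (1361^8)^2 ≡ 1054^2 = 1110916 ≡ 824 (mod 1453)
1361^32 = (1361^16)^2 ≡ 824^2 = 678976 ≡ 425 (mod 1453)
1361^58 = 1361^32 · 1361^16 · 1361^8 · 1361^2 ≡ 425 · 824 · 1054 · 1199 ≡ 343 (mod 1453).

343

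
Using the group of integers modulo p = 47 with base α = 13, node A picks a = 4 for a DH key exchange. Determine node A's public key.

32

Public value = 13^4 mod 47.
13^1 ≡ 13 (mod 47)
13^2 = (13^1)^2 ≡ 13^2 = 169 ≡ 28 (mod 47)
13^4 = (13^2)^2 ≡ 28^2 = 784 ≡ 32 (mod 47)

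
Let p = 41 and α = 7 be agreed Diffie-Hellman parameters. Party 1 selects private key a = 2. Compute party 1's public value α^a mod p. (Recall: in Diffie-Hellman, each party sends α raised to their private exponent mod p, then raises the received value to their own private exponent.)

Public value = 7^2 mod 41.
7^1 ≡ 7 (mod 41)
7^2 = (7^1)^2 ≡ 7^2 = 49 ≡ 8 (mod 41)

8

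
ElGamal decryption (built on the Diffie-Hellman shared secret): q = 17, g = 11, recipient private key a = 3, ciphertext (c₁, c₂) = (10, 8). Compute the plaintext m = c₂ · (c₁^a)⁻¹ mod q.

3

Shared mask s = c₁^a mod q = 10^3 mod 17.
10^1 ≡ 10 (mod 17)
10^2 = (10^1)^2 ≡ 10^2 = 100 ≡ 15 (mod 17)
10^3 = 10^2 · 10^1 ≡ 15 · 10 ≡ 14 (mod 17).
So s = 14; s⁻¹ ≡ 11 (mod 17).
m = c₂ · s⁻¹ mod 17 = 8 · 11 mod 17 = 3.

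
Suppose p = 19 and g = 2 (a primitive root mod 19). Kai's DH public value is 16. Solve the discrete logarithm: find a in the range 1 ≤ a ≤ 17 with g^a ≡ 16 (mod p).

Try successive powers of 2 modulo 19:
2^1 ≡ 2
2^2 ≡ 4
2^3 ≡ 8
2^4 ≡ 16
Found: a = 4.

4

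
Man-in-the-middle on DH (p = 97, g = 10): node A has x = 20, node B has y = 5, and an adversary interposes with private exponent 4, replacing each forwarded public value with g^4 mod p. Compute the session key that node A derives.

Node A receives an adversary's public value M = 10^4 mod 97 instead of the honest one.
10^1 ≡ 10 (mod 97)
10^2 = (10^1)^2 ≡ 10^2 = 100 ≡ 3 (mod 97)
10^4 = (10^2)^2 ≡ 3^2 = 9 ≡ 9 (mod 97)
So M = 9. Node A computes K = M^20 mod 97.
9^1 ≡ 9 (mod 97)
9^2 = (9^1)^2 ≡ 9^2 = 81 ≡ 81 (mod 97)
9^4 = (9^2)^2 ≡ 81^2 = 6561 ≡ 62 (mod 97)
9^8 = (9^4)^2 ≡ 62^2 = 3844 ≡ 61 (mod 97)
9^16 = (9^8)^2 ≡ 61^2 = 3721 ≡ 35 (mod 97)
9^20 = 9^16 · 9^4 ≡ 35 · 62 ≡ 36 (mod 97).

36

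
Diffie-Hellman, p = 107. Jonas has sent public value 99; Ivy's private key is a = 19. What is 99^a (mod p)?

Shared key K = 99^19 mod 107.
99^1 ≡ 99 (mod 107)
99^2 = (99^1)^2 ≡ 99^2 = 9801 ≡ 64 (mod 107)
99^4 = (99^2)^2 ≡ 64^2 = 4096 ≡ 30 (mod 107)
99^8 = (99^4)^2 ≡ 30^2 = 900 ≡ 44 (mod 107)
99^16 = (99^8)^2 ≡ 44^2 = 1936 ≡ 10 (mod 107)
99^19 = 99^16 · 99^2 · 99^1 ≡ 10 · 64 · 99 ≡ 16 (mod 107).

16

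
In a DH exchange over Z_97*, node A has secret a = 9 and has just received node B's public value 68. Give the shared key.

20

Shared key K = 68^9 mod 97.
68^1 ≡ 68 (mod 97)
68^2 = (68^1)^2 ≡ 68^2 = 4624 ≡ 65 (mod 97)
68^4 = (68^2)^2 ≡ 65^2 = 4225 ≡ 54 (mod 97)
68^8 = (68^4)^2 ≡ 54^2 = 2916 ≡ 6 (mod 97)
68^9 = 68^8 · 68^1 ≡ 6 · 68 ≡ 20 (mod 97).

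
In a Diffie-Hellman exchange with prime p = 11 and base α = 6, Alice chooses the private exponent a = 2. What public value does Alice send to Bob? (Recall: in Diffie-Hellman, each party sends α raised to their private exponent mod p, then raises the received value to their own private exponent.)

Public value = 6^2 mod 11.
6^1 ≡ 6 (mod 11)
6^2 = (6^1)^2 ≡ 6^2 = 36 ≡ 3 (mod 11)

3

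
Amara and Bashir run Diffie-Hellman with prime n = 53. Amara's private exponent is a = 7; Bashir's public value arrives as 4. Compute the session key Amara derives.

Shared key K = 4^7 mod 53.
4^1 ≡ 4 (mod 53)
4^2 = (4^1)^2 ≡ 4^2 = 16 ≡ 16 (mod 53)
4^4 = (4^2)^2 ≡ 16^2 = 256 ≡ 44 (mod 53)
4^7 = 4^4 · 4^2 · 4^1 ≡ 44 · 16 · 4 ≡ 7 (mod 53).

7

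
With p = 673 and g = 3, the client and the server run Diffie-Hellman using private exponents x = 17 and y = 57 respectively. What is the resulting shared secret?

The server sends B = g^y mod p = 3^57 mod 673.
3^1 ≡ 3 (mod 673)
3^2 = (3^1)^2 ≡ 3^2 = 9 ≡ 9 (mod 673)
3^4 = (3^2)^2 ≡ 9^2 = 81 ≡ 81 (mod 673)
3^8 = (3^4)^2 ≡ 81^2 = 6561 ≡ 504 (mod 673)
3^16 = (3^8)^2 ≡ 504^2 = 254016 ≡ 295 (mod 673)
3^32 = (3^16)^2 ≡ 295^2 = 87025 ≡ 208 (mod 673)
3^57 = 3^32 · 3^16 · 3^8 · 3^1 ≡ 208 · 295 · 504 · 3 ≡ 578 (mod 673).
So B = 578. The client then computes K = B^x mod p = 578^17 mod 673.
578^1 ≡ 578 (mod 673)
578^2 = (578^1)^2 ≡ 578^2 = 334084 ≡ 276 (mod 673)
578^4 = (578^2)^2 ≡ 276^2 = 76176 ≡ 127 (mod 673)
578^8 = (578^4)^2 ≡ 127^2 = 16129 ≡ 650 (mod 673)
578^16 = (578^8)^2 ≡ 650^2 = 422500 ≡ 529 (mod 673)
578^17 = 578^16 · 578^1 ≡ 529 · 578 ≡ 220 (mod 673).

220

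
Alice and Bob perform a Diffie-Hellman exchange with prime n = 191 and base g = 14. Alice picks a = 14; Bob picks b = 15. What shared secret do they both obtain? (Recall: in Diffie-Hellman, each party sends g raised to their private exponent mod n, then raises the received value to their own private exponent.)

177

Alice sends A = g^a mod n = 14^14 mod 191.
14^1 ≡ 14 (mod 191)
14^2 = (14^1)^2 ≡ 14^2 = 196 ≡ 5 (mod 191)
14^4 = (14^2)^2 ≡ 5^2 = 25 ≡ 25 (mod 191)
14^8 = (14^4)^2 ≡ 25^2 = 625 ≡ 52 (mod 191)
14^14 = 14^8 · 14^4 · 14^2 ≡ 52 · 25 · 5 ≡ 6 (mod 191).
So A = 6. Bob then computes K = A^b mod n = 6^15 mod 191.
6^1 ≡ 6 (mod 191)
6^2 = (6^1)^2 ≡ 6^2 = 36 ≡ 36 (mod 191)
6^4 = (6^2)^2 ≡ 36^2 = 1296 ≡ 150 (mod 191)
6^8 = (6^4)^2 ≡ 150^2 = 22500 ≡ 153 (mod 191)
6^15 = 6^8 · 6^4 · 6^2 · 6^1 ≡ 153 · 150 · 36 · 6 ≡ 177 (mod 191).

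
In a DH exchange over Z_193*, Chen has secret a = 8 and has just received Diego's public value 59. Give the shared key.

Shared key K = 59^8 mod 193.
59^1 ≡ 59 (mod 193)
59^2 = (59^1)^2 ≡ 59^2 = 3481 ≡ 7 (mod 193)
59^4 = (59^2)^2 ≡ 7^2 = 49 ≡ 49 (mod 193)
59^8 = (59^4)^2 ≡ 49^2 = 2401 ≡ 85 (mod 193)

85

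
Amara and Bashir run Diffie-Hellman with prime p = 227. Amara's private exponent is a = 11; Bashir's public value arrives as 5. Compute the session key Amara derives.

198

Shared key K = 5^11 mod 227.
5^1 ≡ 5 (mod 227)
5^2 = (5^1)^2 ≡ 5^2 = 25 ≡ 25 (mod 227)
5^4 = (5^2)^2 ≡ 25^2 = 625 ≡ 171 (mod 227)
5^8 = (5^4)^2 ≡ 171^2 = 29241 ≡ 185 (mod 227)
5^11 = 5^8 · 5^2 · 5^1 ≡ 185 · 25 · 5 ≡ 198 (mod 227).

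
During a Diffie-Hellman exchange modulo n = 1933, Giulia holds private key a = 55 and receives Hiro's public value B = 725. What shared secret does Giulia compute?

Shared key K = 725^55 mod 1933.
725^1 ≡ 725 (mod 1933)
725^2 = (725^1)^2 ≡ 725^2 = 525625 ≡ 1782 (mod 1933)
725^4 = (725^2)^2 ≡ 1782^2 = 3175524 ≡ 1538 (mod 1933)
725^8 = (725^4)^2 ≡ 1538^2 = 2365444 ≡ 1385 (mod 1933)
725^16 = (725^8)^2 ≡ 1385^2 = 1918225 ≡ 689 (mod 1933)
725^32 = (725^16)^2 ≡ 689^2 = 474721 ≡ 1136 (mod 1933)
725^55 = 725^32 · 725^16 · 725^4 · 725^2 · 725^1 ≡ 1136 · 689 · 1538 · 1782 · 725 ≡ 279 (mod 1933).

279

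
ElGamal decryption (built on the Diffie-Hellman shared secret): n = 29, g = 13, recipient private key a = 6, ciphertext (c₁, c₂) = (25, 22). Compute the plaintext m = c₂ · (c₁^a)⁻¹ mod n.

28

Shared mask s = c₁^a mod n = 25^6 mod 29.
25^1 ≡ 25 (mod 29)
25^2 = (25^1)^2 ≡ 25^2 = 625 ≡ 16 (mod 29)
25^4 = (25^2)^2 ≡ 16^2 = 256 ≡ 24 (mod 29)
25^6 = 25^4 · 25^2 ≡ 24 · 16 ≡ 7 (mod 29).
So s = 7; s⁻¹ ≡ 25 (mod 29).
m = c₂ · s⁻¹ mod 29 = 22 · 25 mod 29 = 28.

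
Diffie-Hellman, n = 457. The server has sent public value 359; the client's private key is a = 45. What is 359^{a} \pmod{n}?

373

Shared key K = 359^45 mod 457.
359^1 ≡ 359 (mod 457)
359^2 = (359^1)^2 ≡ 359^2 = 128881 ≡ 7 (mod 457)
359^4 = (359^2)^2 ≡ 7^2 = 49 ≡ 49 (mod 457)
359^8 = (359^4)^2 ≡ 49^2 = 2401 ≡ 116 (mod 457)
359^16 = (359^8)^2 ≡ 116^2 = 13456 ≡ 203 (mod 457)
359^32 = (359^16)^2 ≡ 203^2 = 41209 ≡ 79 (mod 457)
359^45 = 359^32 · 359^8 · 359^4 · 359^1 ≡ 79 · 116 · 49 · 359 ≡ 373 (mod 457).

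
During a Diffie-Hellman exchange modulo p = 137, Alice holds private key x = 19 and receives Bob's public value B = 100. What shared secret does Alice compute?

37

Shared key K = 100^19 mod 137.
100^1 ≡ 100 (mod 137)
100^2 = (100^1)^2 ≡ 100^2 = 10000 ≡ 136 (mod 137)
100^4 = (100^2)^2 ≡ 136^2 = 18496 ≡ 1 (mod 137)
100^8 = (100^4)^2 ≡ 1^2 = 1 ≡ 1 (mod 137)
100^16 = (100^8)^2 ≡ 1^2 = 1 ≡ 1 (mod 137)
100^19 = 100^16 · 100^2 · 100^1 ≡ 1 · 136 · 100 ≡ 37 (mod 137).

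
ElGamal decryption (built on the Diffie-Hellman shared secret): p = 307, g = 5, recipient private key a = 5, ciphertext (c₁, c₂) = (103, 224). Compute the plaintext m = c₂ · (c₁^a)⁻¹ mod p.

Shared mask s = c₁^a mod p = 103^5 mod 307.
103^1 ≡ 103 (mod 307)
103^2 = (103^1)^2 ≡ 103^2 = 10609 ≡ 171 (mod 307)
103^4 = (103^2)^2 ≡ 171^2 = 29241 ≡ 76 (mod 307)
103^5 = 103^4 · 103^1 ≡ 76 · 103 ≡ 153 (mod 307).
So s = 153; s⁻¹ ≡ 305 (mod 307).
m = c₂ · s⁻¹ mod 307 = 224 · 305 mod 307 = 166.

166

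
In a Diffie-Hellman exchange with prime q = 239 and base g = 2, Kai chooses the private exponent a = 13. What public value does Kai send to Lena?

Public value = 2^13 mod 239.
2^1 ≡ 2 (mod 239)
2^2 = (2^1)^2 ≡ 2^2 = 4 ≡ 4 (mod 239)
2^4 = (2^2)^2 ≡ 4^2 = 16 ≡ 16 (mod 239)
2^8 = (2^4)^2 ≡ 16^2 = 256 ≡ 17 (mod 239)
2^13 = 2^8 · 2^4 · 2^1 ≡ 17 · 16 · 2 ≡ 66 (mod 239).

66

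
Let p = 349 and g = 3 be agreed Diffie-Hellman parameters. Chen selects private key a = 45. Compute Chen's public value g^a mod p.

Public value = 3^45 mod 349.
3^1 ≡ 3 (mod 349)
3^2 = (3^1)^2 ≡ 3^2 = 9 ≡ 9 (mod 349)
3^4 = (3^2)^2 ≡ 9^2 = 81 ≡ 81 (mod 349)
3^8 = (3^4)^2 ≡ 81^2 = 6561 ≡ 279 (mod 349)
3^16 = (3^8)^2 ≡ 279^2 = 77841 ≡ 14 (mod 349)
3^32 = (3^16)^2 ≡ 14^2 = 196 ≡ 196 (mod 349)
3^45 = 3^32 · 3^8 · 3^4 · 3^1 ≡ 196 · 279 · 81 · 3 ≡ 37 (mod 349).

37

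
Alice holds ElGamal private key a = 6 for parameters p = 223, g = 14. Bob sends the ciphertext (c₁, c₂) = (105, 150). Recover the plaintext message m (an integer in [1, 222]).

214

Shared mask s = c₁^a mod p = 105^6 mod 223.
105^1 ≡ 105 (mod 223)
105^2 = (105^1)^2 ≡ 105^2 = 11025 ≡ 98 (mod 223)
105^4 = (105^2)^2 ≡ 98^2 = 9604 ≡ 15 (mod 223)
105^6 = 105^4 · 105^2 ≡ 15 · 98 ≡ 132 (mod 223).
So s = 132; s⁻¹ ≡ 49 (mod 223).
m = c₂ · s⁻¹ mod 223 = 150 · 49 mod 223 = 214.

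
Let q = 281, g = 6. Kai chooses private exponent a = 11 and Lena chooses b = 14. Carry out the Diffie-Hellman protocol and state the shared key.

53

Lena sends B = g^b mod q = 6^14 mod 281.
6^1 ≡ 6 (mod 281)
6^2 = (6^1)^2 ≡ 6^2 = 36 ≡ 36 (mod 281)
6^4 = (6^2)^2 ≡ 36^2 = 1296 ≡ 172 (mod 281)
6^8 = (6^4)^2 ≡ 172^2 = 29584 ≡ 79 (mod 281)
6^14 = 6^8 · 6^4 · 6^2 ≡ 79 · 172 · 36 ≡ 228 (mod 281).
So B = 228. Kai then computes K = B^a mod q = 228^11 mod 281.
228^1 ≡ 228 (mod 281)
228^2 = (228^1)^2 ≡ 228^2 = 51984 ≡ 280 (mod 281)
228^4 = (228^2)^2 ≡ 280^2 = 78400 ≡ 1 (mod 281)
228^8 = (228^4)^2 ≡ 1^2 = 1 ≡ 1 (mod 281)
228^11 = 228^8 · 228^2 · 228^1 ≡ 1 · 280 · 228 ≡ 53 (mod 281).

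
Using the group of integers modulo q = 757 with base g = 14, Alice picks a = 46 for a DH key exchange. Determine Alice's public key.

331

Public value = 14^46 (mod 757).
14^1 ≡ 14 (mod 757)
14^2 = (14^1)^2 ≡ 14^2 = 196 ≡ 196 (mod 757)
14^4 = (14^2)^2 ≡ 196^2 = 38416 ≡ 566 (mod 757)
14^8 = (14^4)^2 ≡ 566^2 = 320356 ≡ 145 (mod 757)
14^16 = (14^8)^2 ≡ 145^2 = 21025 ≡ 586 (mod 757)
14^32 = (14^16)^2 ≡ 586^2 = 343396 ≡ 475 (mod 757)
14^46 = 14^32 · 14^8 · 14^4 · 14^2 ≡ 475 · 145 · 566 · 196 ≡ 331 (mod 757).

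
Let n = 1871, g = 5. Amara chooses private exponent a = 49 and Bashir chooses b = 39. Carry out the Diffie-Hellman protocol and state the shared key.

Amara sends A = g^a mod n = 5^49 mod 1871.
5^1 ≡ 5 (mod 1871)
5^2 = (5^1)^2 ≡ 5^2 = 25 ≡ 25 (mod 1871)
5^4 = (5^2)^2 ≡ 25^2 = 625 ≡ 625 (mod 1871)
5^8 = (5^4)^2 ≡ 625^2 = 390625 ≡ 1457 (mod 1871)
5^16 = (5^8)^2 ≡ 1457^2 = 2122849 ≡ 1135 (mod 1871)
5^32 = (5^16)^2 ≡ 1135^2 = 1288225 ≡ 977 (mod 1871)
5^49 = 5^32 · 5^16 · 5^1 ≡ 977 · 1135 · 5 ≡ 702 (mod 1871).
So A = 702. Bashir then computes K = A^b mod n = 702^39 mod 1871.
702^1 ≡ 702 (mod 1871)
702^2 = (702^1)^2 ≡ 702^2 = 492804 ≡ 731 (mod 1871)
702^4 = (702^2)^2 ≡ 731^2 = 534361 ≡ 1126 (mod 1871)
702^8 = (702^4)^2 ≡ 1126^2 = 1267876 ≡ 1209 (mod 1871)
702^16 = (702^8)^2 ≡ 1209^2 = 1461681 ≡ 430 (mod 1871)
702^32 = (702^16)^2 ≡ 430^2 = 184900 ≡ 1542 (mod 1871)
702^39 = 702^32 · 702^4 · 702^2 · 702^1 ≡ 1542 · 1126 · 731 · 702 ≡ 161 (mod 1871).

161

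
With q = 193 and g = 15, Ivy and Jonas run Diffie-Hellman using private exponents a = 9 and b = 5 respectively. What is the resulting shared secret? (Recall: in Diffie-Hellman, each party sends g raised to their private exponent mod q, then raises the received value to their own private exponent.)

71

Ivy sends A = g^a mod q = 15^9 mod 193.
15^1 ≡ 15 (mod 193)
15^2 = (15^1)^2 ≡ 15^2 = 225 ≡ 32 (mod 193)
15^4 = (15^2)^2 ≡ 32^2 = 1024 ≡ 59 (mod 193)
15^8 = (15^4)^2 ≡ 59^2 = 3481 ≡ 7 (mod 193)
15^9 = 15^8 · 15^1 ≡ 7 · 15 ≡ 105 (mod 193).
So A = 105. Jonas then computes K = A^b mod q = 105^5 mod 193.
105^1 ≡ 105 (mod 193)
105^2 = (105^1)^2 ≡ 105^2 = 11025 ≡ 24 (mod 193)
105^4 = (105^2)^2 ≡ 24^2 = 576 ≡ 190 (mod 193)
105^5 = 105^4 · 105^1 ≡ 190 · 105 ≡ 71 (mod 193).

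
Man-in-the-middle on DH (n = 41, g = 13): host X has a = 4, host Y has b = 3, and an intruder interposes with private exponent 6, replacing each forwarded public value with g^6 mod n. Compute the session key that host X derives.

Host X receives an intruder's public value M = 13^6 mod 41 instead of the honest one.
13^1 ≡ 13 (mod 41)
13^2 = (13^1)^2 ≡ 13^2 = 169 ≡ 5 (mod 41)
13^4 = (13^2)^2 ≡ 5^2 = 25 ≡ 25 (mod 41)
13^6 = 13^4 · 13^2 ≡ 25 · 5 ≡ 2 (mod 41).
So M = 2. Host X computes K = M^4 mod 41.
2^1 ≡ 2 (mod 41)
2^2 = (2^1)^2 ≡ 2^2 = 4 ≡ 4 (mod 41)
2^4 = (2^2)^2 ≡ 4^2 = 16 ≡ 16 (mod 41)

16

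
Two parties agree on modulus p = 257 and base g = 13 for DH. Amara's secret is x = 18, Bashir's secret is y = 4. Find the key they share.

129

Bashir sends B = g^y mod p = 13^4 mod 257.
13^1 ≡ 13 (mod 257)
13^2 = (13^1)^2 ≡ 13^2 = 169 ≡ 169 (mod 257)
13^4 = (13^2)^2 ≡ 169^2 = 28561 ≡ 34 (mod 257)
So B = 34. Amara then computes K = B^x mod p = 34^18 mod 257.
34^1 ≡ 34 (mod 257)
34^2 = (34^1)^2 ≡ 34^2 = 1156 ≡ 128 (mod 257)
34^4 = (34^2)^2 ≡ 128^2 = 16384 ≡ 193 (mod 257)
34^8 = (34^4)^2 ≡ 193^2 = 37249 ≡ 241 (mod 257)
34^16 = (34^8)^2 ≡ 241^2 = 58081 ≡ 256 (mod 257)
34^18 = 34^16 · 34^2 ≡ 256 · 128 ≡ 129 (mod 257).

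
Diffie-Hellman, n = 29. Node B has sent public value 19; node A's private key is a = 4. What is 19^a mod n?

24

Shared key K = 19^4 mod 29.
19^1 ≡ 19 (mod 29)
19^2 = (19^1)^2 ≡ 19^2 = 361 ≡ 13 (mod 29)
19^4 = (19^2)^2 ≡ 13^2 = 169 ≡ 24 (mod 29)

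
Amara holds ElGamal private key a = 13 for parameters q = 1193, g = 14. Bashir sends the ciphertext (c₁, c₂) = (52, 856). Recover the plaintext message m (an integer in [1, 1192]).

Shared mask s = c₁^a mod q = 52^13 mod 1193.
52^1 ≡ 52 (mod 1193)
52^2 = (52^1)^2 ≡ 52^2 = 2704 ≡ 318 (mod 1193)
52^4 = (52^2)^2 ≡ 318^2 = 101124 ≡ 912 (mod 1193)
52^8 = (52^4)^2 ≡ 912^2 = 831744 ≡ 223 (mod 1193)
52^13 = 52^8 · 52^4 · 52^1 ≡ 223 · 912 · 52 ≡ 800 (mod 1193).
So s = 800; s⁻¹ ≡ 1108 (mod 1193).
m = c₂ · s⁻¹ mod 1193 = 856 · 1108 mod 1193 = 13.

13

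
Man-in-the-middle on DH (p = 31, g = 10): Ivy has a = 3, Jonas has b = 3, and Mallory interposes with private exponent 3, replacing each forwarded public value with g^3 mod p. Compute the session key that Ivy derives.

16

Ivy receives Mallory's public value M = 10^3 mod 31 instead of the honest one.
10^1 ≡ 10 (mod 31)
10^2 = (10^1)^2 ≡ 10^2 = 100 ≡ 7 (mod 31)
10^3 = 10^2 · 10^1 ≡ 7 · 10 ≡ 8 (mod 31).
So M = 8. Ivy computes K = M^3 mod 31.
8^1 ≡ 8 (mod 31)
8^2 = (8^1)^2 ≡ 8^2 = 64 ≡ 2 (mod 31)
8^3 = 8^2 · 8^1 ≡ 2 · 8 ≡ 16 (mod 31).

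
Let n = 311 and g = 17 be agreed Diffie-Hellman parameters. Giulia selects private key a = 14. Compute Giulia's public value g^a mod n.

Public value = 17^14 mod 311.
17^1 ≡ 17 (mod 311)
17^2 = (17^1)^2 ≡ 17^2 = 289 ≡ 289 (mod 311)
17^4 = (17^2)^2 ≡ 289^2 = 83521 ≡ 173 (mod 311)
17^8 = (17^4)^2 ≡ 173^2 = 29929 ≡ 73 (mod 311)
17^14 = 17^8 · 17^4 · 17^2 ≡ 73 · 173 · 289 ≡ 196 (mod 311).

196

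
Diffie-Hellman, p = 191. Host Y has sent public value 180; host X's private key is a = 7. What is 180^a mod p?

177

Shared key K = 180^7 mod 191.
180^1 ≡ 180 (mod 191)
180^2 = (180^1)^2 ≡ 180^2 = 32400 ≡ 121 (mod 191)
180^4 = (180^2)^2 ≡ 121^2 = 14641 ≡ 125 (mod 191)
180^7 = 180^4 · 180^2 · 180^1 ≡ 125 · 121 · 180 ≡ 177 (mod 191).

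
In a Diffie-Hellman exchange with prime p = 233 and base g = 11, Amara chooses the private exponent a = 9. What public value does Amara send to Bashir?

40

Public value = 11^9 mod 233.
11^1 ≡ 11 (mod 233)
11^2 = (11^1)^2 ≡ 11^2 = 121 ≡ 121 (mod 233)
11^4 = (11^2)^2 ≡ 121^2 = 14641 ≡ 195 (mod 233)
11^8 = (11^4)^2 ≡ 195^2 = 38025 ≡ 46 (mod 233)
11^9 = 11^8 · 11^1 ≡ 46 · 11 ≡ 40 (mod 233).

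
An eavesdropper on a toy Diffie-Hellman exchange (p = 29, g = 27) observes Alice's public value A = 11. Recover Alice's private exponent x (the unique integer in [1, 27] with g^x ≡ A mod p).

Try successive powers of 27 modulo 29:
27^1 ≡ 27
27^2 ≡ 4
27^3 ≡ 21
27^4 ≡ 16
27^5 ≡ 26
27^6 ≡ 6
27^7 ≡ 17
27^8 ≡ 24
27^9 ≡ 10
27^10 ≡ 9
27^11 ≡ 11
Found: x = 11.

11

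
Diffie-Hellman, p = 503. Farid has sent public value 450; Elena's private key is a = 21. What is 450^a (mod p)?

448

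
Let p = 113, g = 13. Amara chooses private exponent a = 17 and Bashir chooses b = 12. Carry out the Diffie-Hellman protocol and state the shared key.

Amara sends A = g^a mod p = 13^17 mod 113.
13^1 ≡ 13 (mod 113)
13^2 = (13^1)^2 ≡ 13^2 = 169 ≡ 56 (mod 113)
13^4 = (13^2)^2 ≡ 56^2 = 3136 ≡ 85 (mod 113)
13^8 = (13^4)^2 ≡ 85^2 = 7225 ≡ 106 (mod 113)
13^16 = (13^8)^2 ≡ 106^2 = 11236 ≡ 49 (mod 113)
13^17 = 13^16 · 13^1 ≡ 49 · 13 ≡ 72 (mod 113).
So A = 72. Bashir then computes K = A^b mod p = 72^12 mod 113.
72^1 ≡ 72 (mod 113)
72^2 = (72^1)^2 ≡ 72^2 = 5184 ≡ 99 (mod 113)
72^4 = (72^2)^2 ≡ 99^2 = 9801 ≡ 83 (mod 113)
72^8 = (72^4)^2 ≡ 83^2 = 6889 ≡ 109 (mod 113)
72^12 = 72^8 · 72^4 ≡ 109 · 83 ≡ 7 (mod 113).

7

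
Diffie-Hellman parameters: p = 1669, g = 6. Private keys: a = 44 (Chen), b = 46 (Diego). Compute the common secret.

Chen sends A = g^a mod p = 6^44 mod 1669.
6^1 ≡ 6 (mod 1669)
6^2 = (6^1)^2 ≡ 6^2 = 36 ≡ 36 (mod 1669)
6^4 = (6^2)^2 ≡ 36^2 = 1296 ≡ 1296 (mod 1669)
6^8 = (6^4)^2 ≡ 1296^2 = 1679616 ≡ 602 (mod 1669)
6^16 = (6^8)^2 ≡ 602^2 = 362404 ≡ 231 (mod 1669)
6^32 = (6^16)^2 ≡ 231^2 = 53361 ≡ 1622 (mod 1669)
6^44 = 6^32 · 6^8 · 6^4 ≡ 1622 · 602 · 1296 ≡ 575 (mod 1669).
So A = 575. Diego then computes K = A^b mod p = 575^46 mod 1669.
575^1 ≡ 575 (mod 1669)
575^2 = (575^1)^2 ≡ 575^2 = 330625 ≡ 163 (mod 1669)
575^4 = (575^2)^2 ≡ 163^2 = 26569 ≡ 1534 (mod 1669)
575^8 = (575^4)^2 ≡ 1534^2 = 2353156 ≡ 1535 (mod 1669)
575^16 = (575^8)^2 ≡ 1535^2 = 2356225 ≡ 1266 (mod 1669)
575^32 = (575^16)^2 ≡ 1266^2 = 1602756 ≡ 516 (mod 1669)
575^46 = 575^32 · 575^8 · 575^4 · 575^2 ≡ 516 · 1535 · 1534 · 163 ≡ 1581 (mod 1669).

1581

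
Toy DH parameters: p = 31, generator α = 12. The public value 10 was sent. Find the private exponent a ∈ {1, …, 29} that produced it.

26

Try successive powers of 12 modulo 31:
12^1 ≡ 12
12^2 ≡ 20
12^3 ≡ 23
12^4 ≡ 28
12^5 ≡ 26
12^6 ≡ 2
12^7 ≡ 24
12^8 ≡ 9
12^9 ≡ 15
12^10 ≡ 25
12^11 ≡ 21
12^12 ≡ 4
12^13 ≡ 17
12^14 ≡ 18
12^15 ≡ 30
12^16 ≡ 19
12^17 ≡ 11
12^18 ≡ 8
12^19 ≡ 3
12^20 ≡ 5
12^21 ≡ 29
12^22 ≡ 7
12^23 ≡ 22
12^24 ≡ 16
12^25 ≡ 6
12^26 ≡ 10
Found: a = 26.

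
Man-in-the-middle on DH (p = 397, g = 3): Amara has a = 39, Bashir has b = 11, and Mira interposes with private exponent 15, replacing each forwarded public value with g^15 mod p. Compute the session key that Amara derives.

Amara receives Mira's public value M = 3^15 mod 397 instead of the honest one.
3^1 ≡ 3 (mod 397)
3^2 = (3^1)^2 ≡ 3^2 = 9 ≡ 9 (mod 397)
3^4 = (3^2)^2 ≡ 9^2 = 81 ≡ 81 (mod 397)
3^8 = (3^4)^2 ≡ 81^2 = 6561 ≡ 209 (mod 397)
3^15 = 3^8 · 3^4 · 3^2 · 3^1 ≡ 209 · 81 · 9 · 3 ≡ 136 (mod 397).
So M = 136. Amara computes K = M^39 mod 397.
136^1 ≡ 136 (mod 397)
136^2 = (136^1)^2 ≡ 136^2 = 18496 ≡ 234 (mod 397)
136^4 = (136^2)^2 ≡ 234^2 = 54756 ≡ 367 (mod 397)
136^8 = (136^4)^2 ≡ 367^2 = 134689 ≡ 106 (mod 397)
136^16 = (136^8)^2 ≡ 106^2 = 11236 ≡ 120 (mod 397)
136^32 = (136^16)^2 ≡ 120^2 = 14400 ≡ 108 (mod 397)
136^39 = 136^32 · 136^4 · 136^2 · 136^1 ≡ 108 · 367 · 234 · 136 ≡ 271 (mod 397).

271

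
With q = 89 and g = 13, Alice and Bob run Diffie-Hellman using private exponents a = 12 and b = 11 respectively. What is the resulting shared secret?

88

Bob sends B = g^b mod q = 13^11 mod 89.
13^1 ≡ 13 (mod 89)
13^2 = (13^1)^2 ≡ 13^2 = 169 ≡ 80 (mod 89)
13^4 = (13^2)^2 ≡ 80^2 = 6400 ≡ 81 (mod 89)
13^8 = (13^4)^2 ≡ 81^2 = 6561 ≡ 64 (mod 89)
13^11 = 13^8 · 13^2 · 13^1 ≡ 64 · 80 · 13 ≡ 77 (mod 89).
So B = 77. Alice then computes K = B^a mod q = 77^12 mod 89.
77^1 ≡ 77 (mod 89)
77^2 = (77^1)^2 ≡ 77^2 = 5929 ≡ 55 (mod 89)
77^4 = (77^2)^2 ≡ 55^2 = 3025 ≡ 88 (mod 89)
77^8 = (77^4)^2 ≡ 88^2 = 7744 ≡ 1 (mod 89)
77^12 = 77^8 · 77^4 ≡ 1 · 88 ≡ 88 (mod 89).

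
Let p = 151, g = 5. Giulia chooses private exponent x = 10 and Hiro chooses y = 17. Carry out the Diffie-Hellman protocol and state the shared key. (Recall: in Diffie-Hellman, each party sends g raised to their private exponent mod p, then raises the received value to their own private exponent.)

4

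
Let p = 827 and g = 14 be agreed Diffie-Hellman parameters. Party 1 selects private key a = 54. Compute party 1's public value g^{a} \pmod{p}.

Public value = 14^{54} \pmod{827}.
14^1 ≡ 14 (mod 827)
14^2 = (14^1)^2 ≡ 14^2 = 196 ≡ 196 (mod 827)
14^4 = (14^2)^2 ≡ 196^2 = 38416 ≡ 374 (mod 827)
14^8 = (14^4)^2 ≡ 374^2 = 139876 ≡ 113 (mod 827)
14^16 = (14^8)^2 ≡ 113^2 = 12769 ≡ 364 (mod 827)
14^32 = (14^16)^2 ≡ 364^2 = 132496 ≡ 176 (mod 827)
14^54 = 14^32 · 14^16 · 14^4 · 14^2 ≡ 176 · 364 · 374 · 196 ≡ 665 (mod 827).

665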